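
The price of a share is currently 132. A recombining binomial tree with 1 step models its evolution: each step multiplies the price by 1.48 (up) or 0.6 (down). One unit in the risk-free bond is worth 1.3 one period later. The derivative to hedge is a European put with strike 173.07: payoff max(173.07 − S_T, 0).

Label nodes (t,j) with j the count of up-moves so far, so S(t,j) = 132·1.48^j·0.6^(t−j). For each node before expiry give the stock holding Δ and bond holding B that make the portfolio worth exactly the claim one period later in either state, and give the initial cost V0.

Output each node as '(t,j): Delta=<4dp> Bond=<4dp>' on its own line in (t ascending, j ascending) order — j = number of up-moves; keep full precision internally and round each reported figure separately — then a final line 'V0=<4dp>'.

(0,0): Delta=-0.8081 Bond=121.4402
V0=14.7698

Risk-neutral probability p* = (R−d)/(u−d) = (1.3−0.6)/(1.48−0.6) = 0.7955.
At expiry t=1: V(1,0)=93.8700, V(1,1)=0.0000
Node (0,0) S=132.0000: V=(p*·0.0000+(1−p*)·93.8700)/1.3=14.7698; Δ=(0.0000−93.8700)/(195.3600−79.2000)=-0.8081; B=V−Δ·S=121.4402
Self-financing check: at every node Δ·S+B equals the discounted successor values.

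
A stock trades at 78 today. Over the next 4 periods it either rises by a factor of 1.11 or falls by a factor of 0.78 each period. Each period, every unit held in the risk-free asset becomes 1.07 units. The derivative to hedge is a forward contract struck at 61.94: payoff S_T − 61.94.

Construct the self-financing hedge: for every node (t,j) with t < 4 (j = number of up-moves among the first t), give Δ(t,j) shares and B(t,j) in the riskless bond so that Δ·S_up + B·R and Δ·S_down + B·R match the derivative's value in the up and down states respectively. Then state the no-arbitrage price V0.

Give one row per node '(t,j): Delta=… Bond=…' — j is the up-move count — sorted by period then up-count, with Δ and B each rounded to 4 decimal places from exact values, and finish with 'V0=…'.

Since d<R<u, set p* = (R−d)/(u−d) = 0.8788; price each node as the discounted p*-expectation of its children.
Terminal payoffs: V(4,0)=-33.0683, V(4,1)=-20.8533, V(4,2)=-3.4704, V(4,3)=21.2667, V(4,4)=56.4695
  t=3,j=0: stock 37.0151 → up 41.0867 (V=-20.8533), down 28.8717 (V=-33.0683). Price -20.8728; hedge Δ=1.0000, bond B=-57.8879.
  t=3,j=1: stock 52.6753 → up 58.4696 (V=-3.4704), down 41.0867 (V=-20.8533). Price -5.2126; hedge Δ=1.0000, bond B=-57.8879.
  t=3,j=2: stock 74.9610 → up 83.2067 (V=21.2667), down 58.4696 (V=-3.4704). Price 17.0731; hedge Δ=1.0000, bond B=-57.8879.
  t=3,j=3: stock 106.6752 → up 118.4095 (V=56.4695), down 83.2067 (V=21.2667). Price 48.7874; hedge Δ=1.0000, bond B=-57.8879.
  t=2,j=0: stock 47.4552 → up 52.6753 (V=-5.2126), down 37.0151 (V=-20.8728). Price -6.6456; hedge Δ=1.0000, bond B=-54.1008.
  t=2,j=1: stock 67.5324 → up 74.9610 (V=17.0731), down 52.6753 (V=-5.2126). Price 13.4316; hedge Δ=1.0000, bond B=-54.1008.
  t=2,j=2: stock 96.1038 → up 106.6752 (V=48.7874), down 74.9610 (V=17.0731). Price 42.0030; hedge Δ=1.0000, bond B=-54.1008.
  t=1,j=0: stock 60.8400 → up 67.5324 (V=13.4316), down 47.4552 (V=-6.6456). Price 10.2785; hedge Δ=1.0000, bond B=-50.5615.
  t=1,j=1: stock 86.5800 → up 96.1038 (V=42.0030), down 67.5324 (V=13.4316). Price 36.0185; hedge Δ=1.0000, bond B=-50.5615.
  t=0,j=0: stock 78.0000 → up 86.5800 (V=36.0185), down 60.8400 (V=10.2785). Price 30.7463; hedge Δ=1.0000, bond B=-47.2537.
Self-financing check: at every node Δ·S+B equals the discounted successor values.

(0,0): Delta=1.0000 Bond=-47.2537
(1,0): Delta=1.0000 Bond=-50.5615
(1,1): Delta=1.0000 Bond=-50.5615
(2,0): Delta=1.0000 Bond=-54.1008
(2,1): Delta=1.0000 Bond=-54.1008
(2,2): Delta=1.0000 Bond=-54.1008
(3,0): Delta=1.0000 Bond=-57.8879
(3,1): Delta=1.0000 Bond=-57.8879
(3,2): Delta=1.0000 Bond=-57.8879
(3,3): Delta=1.0000 Bond=-57.8879
V0=30.7463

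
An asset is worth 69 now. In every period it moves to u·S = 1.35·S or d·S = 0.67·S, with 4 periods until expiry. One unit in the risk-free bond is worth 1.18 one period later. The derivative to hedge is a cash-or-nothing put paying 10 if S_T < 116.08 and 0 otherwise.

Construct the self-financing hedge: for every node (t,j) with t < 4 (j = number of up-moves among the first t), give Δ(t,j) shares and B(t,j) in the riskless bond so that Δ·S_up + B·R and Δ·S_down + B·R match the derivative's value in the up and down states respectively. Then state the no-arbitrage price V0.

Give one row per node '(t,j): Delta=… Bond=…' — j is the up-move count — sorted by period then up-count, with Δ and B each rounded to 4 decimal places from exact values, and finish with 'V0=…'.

(0,0): Delta=-0.0547 Bond=7.3019
(1,0): Delta=0.0000 Bond=6.0863
(1,1): Delta=-0.0638 Bond=9.4595
(2,0): Delta=0.0000 Bond=7.1818
(2,1): Delta=0.0000 Bond=7.1818
(2,2): Delta=-0.0743 Bond=12.4890
(3,0): Delta=0.0000 Bond=8.4746
(3,1): Delta=0.0000 Bond=8.4746
(3,2): Delta=0.0000 Bond=8.4746
(3,3): Delta=-0.0866 Bond=16.8245
V0=3.5259

Under the risk-neutral measure, an up-move has probability p* = (R−d)/(u−d) = 0.7500 and values discount at R = 1.18.
Payoff layer (t=4): V(4,0)=10.0000, V(4,1)=10.0000, V(4,2)=10.0000, V(4,3)=10.0000, V(4,4)=0.0000
(3,0): S=20.7526. Δ = (V_up−V_dn)/(S_up−S_dn) = (10.0000−10.0000)/(28.0161−13.9043) = 0.0000. V = [p*·10.0000 + (1−p*)·10.0000]/1.18 = 8.4746. B = V − Δ·S = 8.4746.
(3,1): S=41.8150. Δ = (V_up−V_dn)/(S_up−S_dn) = (10.0000−10.0000)/(56.4503−28.0161) = 0.0000. V = [p*·10.0000 + (1−p*)·10.0000]/1.18 = 8.4746. B = V − Δ·S = 8.4746.
(3,2): S=84.2542. Δ = (V_up−V_dn)/(S_up−S_dn) = (10.0000−10.0000)/(113.7431−56.4503) = 0.0000. V = [p*·10.0000 + (1−p*)·10.0000]/1.18 = 8.4746. B = V − Δ·S = 8.4746.
(3,3): S=169.7659. Δ = (V_up−V_dn)/(S_up−S_dn) = (0.0000−10.0000)/(229.1839−113.7431) = -0.0866. V = [p*·0.0000 + (1−p*)·10.0000]/1.18 = 2.1186. B = V − Δ·S = 16.8245.
(2,0): S=30.9741. Δ = (V_up−V_dn)/(S_up−S_dn) = (8.4746−8.4746)/(41.8150−20.7526) = 0.0000. V = [p*·8.4746 + (1−p*)·8.4746]/1.18 = 7.1818. B = V − Δ·S = 7.1818.
(2,1): S=62.4105. Δ = (V_up−V_dn)/(S_up−S_dn) = (8.4746−8.4746)/(84.2542−41.8150) = 0.0000. V = [p*·8.4746 + (1−p*)·8.4746]/1.18 = 7.1818. B = V − Δ·S = 7.1818.
(2,2): S=125.7525. Δ = (V_up−V_dn)/(S_up−S_dn) = (2.1186−8.4746)/(169.7659−84.2542) = -0.0743. V = [p*·2.1186 + (1−p*)·8.4746]/1.18 = 3.1421. B = V − Δ·S = 12.4890.
(1,0): S=46.2300. Δ = (V_up−V_dn)/(S_up−S_dn) = (7.1818−7.1818)/(62.4105−30.9741) = 0.0000. V = [p*·7.1818 + (1−p*)·7.1818]/1.18 = 6.0863. B = V − Δ·S = 6.0863.
(1,1): S=93.1500. Δ = (V_up−V_dn)/(S_up−S_dn) = (3.1421−7.1818)/(125.7525−62.4105) = -0.0638. V = [p*·3.1421 + (1−p*)·7.1818]/1.18 = 3.5186. B = V − Δ·S = 9.4595.
(0,0): S=69.0000. Δ = (V_up−V_dn)/(S_up−S_dn) = (3.5186−6.0863)/(93.1500−46.2300) = -0.0547. V = [p*·3.5186 + (1−p*)·6.0863]/1.18 = 3.5259. B = V − Δ·S = 7.3019.
Each (Δ,B) replicates both successor values, so the strategy is self-financing and V0 is arbitrage-free.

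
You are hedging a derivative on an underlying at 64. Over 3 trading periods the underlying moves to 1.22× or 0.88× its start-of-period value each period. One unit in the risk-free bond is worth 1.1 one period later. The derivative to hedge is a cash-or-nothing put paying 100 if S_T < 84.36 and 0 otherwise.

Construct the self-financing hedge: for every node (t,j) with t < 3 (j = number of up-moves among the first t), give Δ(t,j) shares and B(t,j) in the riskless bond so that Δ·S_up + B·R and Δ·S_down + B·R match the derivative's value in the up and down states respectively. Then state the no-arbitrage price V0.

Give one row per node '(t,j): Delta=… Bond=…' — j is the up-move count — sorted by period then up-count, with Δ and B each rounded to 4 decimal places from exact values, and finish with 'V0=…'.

(0,0): Delta=-1.5902 Bond=156.5481
(1,0): Delta=0.0000 Bond=82.6446
(1,1): Delta=-2.2158 Bond=221.0529
(2,0): Delta=0.0000 Bond=90.9091
(2,1): Delta=0.0000 Bond=90.9091
(2,2): Delta=-3.0876 Bond=326.2032
V0=54.7773

The replicating-portfolio and risk-neutral prices coincide; use p* = (1.1−0.88)/(1.22−0.88) = 0.6471 for the latter.
At expiry t=3: V(3,0)=100.0000, V(3,1)=100.0000, V(3,2)=100.0000, V(3,3)=0.0000
(2,0): S=49.5616. Δ = (V_up−V_dn)/(S_up−S_dn) = (100.0000−100.0000)/(60.4652−43.6142) = 0.0000. V = [p*·100.0000 + (1−p*)·100.0000]/1.1 = 90.9091. B = V − Δ·S = 90.9091.
(2,1): S=68.7104. Δ = (V_up−V_dn)/(S_up−S_dn) = (100.0000−100.0000)/(83.8267−60.4652) = 0.0000. V = [p*·100.0000 + (1−p*)·100.0000]/1.1 = 90.9091. B = V − Δ·S = 90.9091.
(2,2): S=95.2576. Δ = (V_up−V_dn)/(S_up−S_dn) = (0.0000−100.0000)/(116.2143−83.8267) = -3.0876. V = [p*·0.0000 + (1−p*)·100.0000]/1.1 = 32.0856. B = V − Δ·S = 326.2032.
(1,0): S=56.3200. Δ = (V_up−V_dn)/(S_up−S_dn) = (90.9091−90.9091)/(68.7104−49.5616) = 0.0000. V = [p*·90.9091 + (1−p*)·90.9091]/1.1 = 82.6446. B = V − Δ·S = 82.6446.
(1,1): S=78.0800. Δ = (V_up−V_dn)/(S_up−S_dn) = (32.0856−90.9091)/(95.2576−68.7104) = -2.2158. V = [p*·32.0856 + (1−p*)·90.9091]/1.1 = 48.0426. B = V − Δ·S = 221.0529.
(0,0): S=64.0000. Δ = (V_up−V_dn)/(S_up−S_dn) = (48.0426−82.6446)/(78.0800−56.3200) = -1.5902. V = [p*·48.0426 + (1−p*)·82.6446]/1.1 = 54.7773. B = V − Δ·S = 156.5481.
Self-financing check: at every node Δ·S+B equals the discounted successor values.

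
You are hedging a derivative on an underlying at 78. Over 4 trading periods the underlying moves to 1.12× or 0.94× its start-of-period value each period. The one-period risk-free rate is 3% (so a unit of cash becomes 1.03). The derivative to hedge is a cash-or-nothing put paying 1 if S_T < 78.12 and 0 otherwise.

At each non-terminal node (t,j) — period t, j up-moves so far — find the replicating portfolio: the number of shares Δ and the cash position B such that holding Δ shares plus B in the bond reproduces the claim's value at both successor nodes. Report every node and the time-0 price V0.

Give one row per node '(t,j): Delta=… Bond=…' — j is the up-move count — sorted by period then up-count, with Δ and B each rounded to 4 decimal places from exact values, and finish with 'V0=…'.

(0,0): Delta=-0.0244 Bond=2.1842
(1,0): Delta=-0.0357 Bond=3.0759
(1,1): Delta=-0.0150 Bond=1.4236
(2,0): Delta=-0.0391 Bond=3.4038
(2,1): Delta=-0.0328 Bond=2.9325
(2,2): Delta=0.0000 Bond=0.0000
(3,0): Delta=0.0000 Bond=0.9709
(3,1): Delta=-0.0720 Bond=6.0410
(3,2): Delta=0.0000 Bond=0.0000
(3,3): Delta=0.0000 Bond=0.0000
V0=0.2777

Since d<R<u, set p* = (R−d)/(u−d) = 0.5000; price each node as the discounted p*-expectation of its children.
Payoff layer (t=4): V(4,0)=1.0000, V(4,1)=1.0000, V(4,2)=0.0000, V(4,3)=0.0000, V(4,4)=0.0000
  t=3,j=0: stock 64.7856 → up 72.5598 (V=1.0000), down 60.8984 (V=1.0000). Price 0.9709; hedge Δ=0.0000, bond B=0.9709.
  t=3,j=1: stock 77.1913 → up 86.4543 (V=0.0000), down 72.5598 (V=1.0000). Price 0.4854; hedge Δ=-0.0720, bond B=6.0410.
  t=3,j=2: stock 91.9726 → up 103.0093 (V=0.0000), down 86.4543 (V=0.0000). Price 0.0000; hedge Δ=0.0000, bond B=0.0000.
  t=3,j=3: stock 109.5844 → up 122.7345 (V=0.0000), down 103.0093 (V=0.0000). Price 0.0000; hedge Δ=0.0000, bond B=0.0000.
  t=2,j=0: stock 68.9208 → up 77.1913 (V=0.4854), down 64.7856 (V=0.9709). Price 0.7069; hedge Δ=-0.0391, bond B=3.4038.
  t=2,j=1: stock 82.1184 → up 91.9726 (V=0.0000), down 77.1913 (V=0.4854). Price 0.2356; hedge Δ=-0.0328, bond B=2.9325.
  t=2,j=2: stock 97.8432 → up 109.5844 (V=0.0000), down 91.9726 (V=0.0000). Price 0.0000; hedge Δ=0.0000, bond B=0.0000.
  t=1,j=0: stock 73.3200 → up 82.1184 (V=0.2356), down 68.9208 (V=0.7069). Price 0.4576; hedge Δ=-0.0357, bond B=3.0759.
  t=1,j=1: stock 87.3600 → up 97.8432 (V=0.0000), down 82.1184 (V=0.2356). Price 0.1144; hedge Δ=-0.0150, bond B=1.4236.
  t=0,j=0: stock 78.0000 → up 87.3600 (V=0.1144), down 73.3200 (V=0.4576). Price 0.2777; hedge Δ=-0.0244, bond B=2.1842.
Check: Δ(0,0)·S0 + B(0,0) = 0.2777 = V0.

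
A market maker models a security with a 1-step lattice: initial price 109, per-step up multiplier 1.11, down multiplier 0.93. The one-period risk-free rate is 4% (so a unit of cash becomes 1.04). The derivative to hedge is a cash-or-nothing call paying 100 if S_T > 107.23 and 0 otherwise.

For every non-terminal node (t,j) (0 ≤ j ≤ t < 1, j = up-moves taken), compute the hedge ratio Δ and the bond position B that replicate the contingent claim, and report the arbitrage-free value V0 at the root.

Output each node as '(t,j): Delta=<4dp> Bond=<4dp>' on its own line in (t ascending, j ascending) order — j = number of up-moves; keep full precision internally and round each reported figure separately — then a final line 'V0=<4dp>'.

(0,0): Delta=5.0968 Bond=-496.7949
V0=58.7607

The replicating-portfolio and risk-neutral prices coincide; use p* = (1.04−0.93)/(1.11−0.93) = 0.6111 for the latter.
Terminal payoffs: V(1,0)=0.0000, V(1,1)=100.0000
  t=0,j=0: stock 109.0000 → up 120.9900 (V=100.0000), down 101.3700 (V=0.0000). Price 58.7607; hedge Δ=5.0968, bond B=-496.7949.
Each (Δ,B) replicates both successor values, so the strategy is self-financing and V0 is arbitrage-free.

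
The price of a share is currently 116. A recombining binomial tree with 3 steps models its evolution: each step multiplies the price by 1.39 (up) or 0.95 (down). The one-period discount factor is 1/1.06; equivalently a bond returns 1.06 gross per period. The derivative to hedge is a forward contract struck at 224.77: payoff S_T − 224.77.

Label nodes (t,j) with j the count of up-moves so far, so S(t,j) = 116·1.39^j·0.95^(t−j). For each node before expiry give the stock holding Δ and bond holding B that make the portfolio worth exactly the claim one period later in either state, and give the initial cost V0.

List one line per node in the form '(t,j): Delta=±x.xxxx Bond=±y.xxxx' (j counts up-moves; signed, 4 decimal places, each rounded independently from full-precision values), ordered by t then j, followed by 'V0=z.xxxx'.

(0,0): Delta=1.0000 Bond=-188.7212
(1,0): Delta=1.0000 Bond=-200.0445
(1,1): Delta=1.0000 Bond=-200.0445
(2,0): Delta=1.0000 Bond=-212.0472
(2,1): Delta=1.0000 Bond=-212.0472
(2,2): Delta=1.0000 Bond=-212.0472
V0=-72.7212

The replicating-portfolio and risk-neutral prices coincide; use p* = (1.06−0.95)/(1.39−0.95) = 0.2500 for the latter.
At expiry t=3: V(3,0)=-125.3145, V(3,1)=-79.2509, V(3,2)=-11.8526, V(3,3)=86.7618
(2,0): S=104.6900. Δ = (V_up−V_dn)/(S_up−S_dn) = (-79.2509−-125.3145)/(145.5191−99.4555) = 1.0000. V = [p*·-79.2509 + (1−p*)·-125.3145]/1.06 = -107.3572. B = V − Δ·S = -212.0472.
(2,1): S=153.1780. Δ = (V_up−V_dn)/(S_up−S_dn) = (-11.8526−-79.2509)/(212.9174−145.5191) = 1.0000. V = [p*·-11.8526 + (1−p*)·-79.2509]/1.06 = -58.8692. B = V − Δ·S = -212.0472.
(2,2): S=224.1236. Δ = (V_up−V_dn)/(S_up−S_dn) = (86.7618−-11.8526)/(311.5318−212.9174) = 1.0000. V = [p*·86.7618 + (1−p*)·-11.8526]/1.06 = 12.0764. B = V − Δ·S = -212.0472.
(1,0): S=110.2000. Δ = (V_up−V_dn)/(S_up−S_dn) = (-58.8692−-107.3572)/(153.1780−104.6900) = 1.0000. V = [p*·-58.8692 + (1−p*)·-107.3572]/1.06 = -89.8445. B = V − Δ·S = -200.0445.
(1,1): S=161.2400. Δ = (V_up−V_dn)/(S_up−S_dn) = (12.0764−-58.8692)/(224.1236−153.1780) = 1.0000. V = [p*·12.0764 + (1−p*)·-58.8692]/1.06 = -38.8045. B = V − Δ·S = -200.0445.
(0,0): S=116.0000. Δ = (V_up−V_dn)/(S_up−S_dn) = (-38.8045−-89.8445)/(161.2400−110.2000) = 1.0000. V = [p*·-38.8045 + (1−p*)·-89.8445]/1.06 = -72.7212. B = V − Δ·S = -188.7212.
The time-0 hedge costs -72.7212, which is the no-arbitrage price.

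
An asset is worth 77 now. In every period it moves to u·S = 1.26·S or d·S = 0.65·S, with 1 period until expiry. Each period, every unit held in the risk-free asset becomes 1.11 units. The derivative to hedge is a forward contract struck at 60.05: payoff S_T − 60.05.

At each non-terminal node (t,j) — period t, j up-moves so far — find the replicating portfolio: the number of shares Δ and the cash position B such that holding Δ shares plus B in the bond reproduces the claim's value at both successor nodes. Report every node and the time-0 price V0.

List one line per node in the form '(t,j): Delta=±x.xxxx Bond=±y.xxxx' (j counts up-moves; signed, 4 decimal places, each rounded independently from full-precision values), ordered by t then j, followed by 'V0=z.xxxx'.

(0,0): Delta=1.0000 Bond=-54.0991
V0=22.9009

Risk-neutral probability p* = (R−d)/(u−d) = (1.11−0.65)/(1.26−0.65) = 0.7541.
Payoff layer (t=1): V(1,0)=-10.0000, V(1,1)=36.9700
Node (0,0) S=77.0000: V=(p*·36.9700+(1−p*)·-10.0000)/1.11=22.9009; Δ=(36.9700−-10.0000)/(97.0200−50.0500)=1.0000; B=V−Δ·S=-54.0991
Self-financing check: at every node Δ·S+B equals the discounted successor values.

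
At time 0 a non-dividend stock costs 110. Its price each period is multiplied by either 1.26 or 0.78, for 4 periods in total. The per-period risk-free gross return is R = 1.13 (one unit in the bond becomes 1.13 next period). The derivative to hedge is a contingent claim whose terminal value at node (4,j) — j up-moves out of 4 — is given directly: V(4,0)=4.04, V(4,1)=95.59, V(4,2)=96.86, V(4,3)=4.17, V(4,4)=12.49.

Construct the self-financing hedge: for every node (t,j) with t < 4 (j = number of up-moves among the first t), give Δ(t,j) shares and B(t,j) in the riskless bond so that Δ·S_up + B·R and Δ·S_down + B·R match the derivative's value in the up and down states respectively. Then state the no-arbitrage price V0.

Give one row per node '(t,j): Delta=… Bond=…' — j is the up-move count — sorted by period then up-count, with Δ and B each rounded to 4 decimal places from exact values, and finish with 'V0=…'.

No-arbitrage ⇒ martingale measure with p* = (R−d)/(u−d) = 0.7292.
Terminal payoffs: V(4,0)=4.0400, V(4,1)=95.5900, V(4,2)=96.8600, V(4,3)=4.1700, V(4,4)=12.4900
(3,0): S=52.2007. Δ = (V_up−V_dn)/(S_up−S_dn) = (95.5900−4.0400)/(65.7729−40.7166) = 3.6538. V = [p*·95.5900 + (1−p*)·4.0400]/1.13 = 62.6506. B = V − Δ·S = -128.0785.
(3,1): S=84.3242. Δ = (V_up−V_dn)/(S_up−S_dn) = (96.8600−95.5900)/(106.2485−65.7729) = 0.0314. V = [p*·96.8600 + (1−p*)·95.5900]/1.13 = 85.4124. B = V − Δ·S = 82.7666.
(3,2): S=136.2161. Δ = (V_up−V_dn)/(S_up−S_dn) = (4.1700−96.8600)/(171.6323−106.2485) = -1.4176. V = [p*·4.1700 + (1−p*)·96.8600]/1.13 = 25.9058. B = V − Δ·S = 219.0100.
(3,3): S=220.0414. Δ = (V_up−V_dn)/(S_up−S_dn) = (12.4900−4.1700)/(277.2521−171.6323) = 0.0788. V = [p*·12.4900 + (1−p*)·4.1700]/1.13 = 9.0590. B = V − Δ·S = -8.2743.
(2,0): S=66.9240. Δ = (V_up−V_dn)/(S_up−S_dn) = (85.4124−62.6506)/(84.3242−52.2007) = 0.7086. V = [p*·85.4124 + (1−p*)·62.6506]/1.13 = 70.1308. B = V − Δ·S = 22.7104.
(2,1): S=108.1080. Δ = (V_up−V_dn)/(S_up−S_dn) = (25.9058−85.4124)/(136.2161−84.3242) = -1.1467. V = [p*·25.9058 + (1−p*)·85.4124]/1.13 = 37.1878. B = V − Δ·S = 161.1599.
(2,2): S=174.6360. Δ = (V_up−V_dn)/(S_up−S_dn) = (9.0590−25.9058)/(220.0414−136.2161) = -0.2010. V = [p*·9.0590 + (1−p*)·25.9058]/1.13 = 12.0546. B = V − Δ·S = 47.1521.
(1,0): S=85.8000. Δ = (V_up−V_dn)/(S_up−S_dn) = (37.1878−70.1308)/(108.1080−66.9240) = -0.7999. V = [p*·37.1878 + (1−p*)·70.1308]/1.13 = 40.8052. B = V − Δ·S = 109.4364.
(1,1): S=138.6000. Δ = (V_up−V_dn)/(S_up−S_dn) = (12.0546−37.1878)/(174.6360−108.1080) = -0.3778. V = [p*·12.0546 + (1−p*)·37.1878]/1.13 = 16.6916. B = V − Δ·S = 69.0524.
(0,0): S=110.0000. Δ = (V_up−V_dn)/(S_up−S_dn) = (16.6916−40.8052)/(138.6000−85.8000) = -0.4567. V = [p*·16.6916 + (1−p*)·40.8052]/1.13 = 20.5507. B = V − Δ·S = 70.7874.
Each (Δ,B) replicates both successor values, so the strategy is self-financing and V0 is arbitrage-free.

(0,0): Delta=-0.4567 Bond=70.7874
(1,0): Delta=-0.7999 Bond=109.4364
(1,1): Delta=-0.3778 Bond=69.0524
(2,0): Delta=0.7086 Bond=22.7104
(2,1): Delta=-1.1467 Bond=161.1599
(2,2): Delta=-0.2010 Bond=47.1521
(3,0): Delta=3.6538 Bond=-128.0785
(3,1): Delta=0.0314 Bond=82.7666
(3,2): Delta=-1.4176 Bond=219.0100
(3,3): Delta=0.0788 Bond=-8.2743
V0=20.5507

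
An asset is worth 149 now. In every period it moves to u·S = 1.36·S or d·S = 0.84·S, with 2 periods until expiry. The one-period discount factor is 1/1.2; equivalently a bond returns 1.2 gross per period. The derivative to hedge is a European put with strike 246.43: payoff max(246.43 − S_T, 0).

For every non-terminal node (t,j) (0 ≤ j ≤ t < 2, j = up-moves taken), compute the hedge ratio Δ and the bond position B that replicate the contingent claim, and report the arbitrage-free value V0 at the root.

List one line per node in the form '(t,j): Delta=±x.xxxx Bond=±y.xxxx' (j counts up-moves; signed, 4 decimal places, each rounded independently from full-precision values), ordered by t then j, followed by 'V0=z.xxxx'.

No-arbitrage ⇒ martingale measure with p* = (R−d)/(u−d) = 0.6923.
Payoff layer (t=2): V(2,0)=141.2956, V(2,1)=76.2124, V(2,2)=0.0000
(1,0): S=125.1600. Δ = (V_up−V_dn)/(S_up−S_dn) = (76.2124−141.2956)/(170.2176−105.1344) = -1.0000. V = [p*·76.2124 + (1−p*)·141.2956]/1.2 = 80.1983. B = V − Δ·S = 205.3583.
(1,1): S=202.6400. Δ = (V_up−V_dn)/(S_up−S_dn) = (0.0000−76.2124)/(275.5904−170.2176) = -0.7233. V = [p*·0.0000 + (1−p*)·76.2124]/1.2 = 19.5416. B = V − Δ·S = 166.1039.
(0,0): S=149.0000. Δ = (V_up−V_dn)/(S_up−S_dn) = (19.5416−80.1983)/(202.6400−125.1600) = -0.7829. V = [p*·19.5416 + (1−p*)·80.1983]/1.2 = 31.8377. B = V − Δ·S = 148.4852.
Check: Δ(0,0)·S0 + B(0,0) = 31.8377 = V0.

(0,0): Delta=-0.7829 Bond=148.4852
(1,0): Delta=-1.0000 Bond=205.3583
(1,1): Delta=-0.7233 Bond=166.1039
V0=31.8377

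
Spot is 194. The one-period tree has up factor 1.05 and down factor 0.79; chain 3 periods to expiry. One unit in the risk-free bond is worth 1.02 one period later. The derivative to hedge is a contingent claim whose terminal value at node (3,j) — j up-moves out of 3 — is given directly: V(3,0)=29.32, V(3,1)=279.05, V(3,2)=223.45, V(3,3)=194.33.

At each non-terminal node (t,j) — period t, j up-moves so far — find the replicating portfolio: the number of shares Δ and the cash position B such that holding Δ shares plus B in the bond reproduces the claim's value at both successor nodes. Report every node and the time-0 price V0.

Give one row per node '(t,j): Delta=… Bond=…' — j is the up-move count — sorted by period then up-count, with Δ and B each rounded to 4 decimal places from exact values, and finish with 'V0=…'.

(0,0): Delta=-0.5872 Bond=307.0467
(1,0): Delta=-0.5012 Bond=300.0070
(1,1): Delta=-0.5956 Bond=314.9068
(2,0): Delta=7.9331 Bond=-715.1716
(2,1): Delta=-1.3289 Bond=439.2044
(2,2): Delta=-0.5236 Bond=305.8137
V0=193.1364

Since d<R<u, set p* = (R−d)/(u−d) = 0.8846; price each node as the discounted p*-expectation of its children.
Terminal payoffs: V(3,0)=29.3200, V(3,1)=279.0500, V(3,2)=223.4500, V(3,3)=194.3300
(2,0): S=121.0754. Δ = (V_up−V_dn)/(S_up−S_dn) = (279.0500−29.3200)/(127.1292−95.6496) = 7.9331. V = [p*·279.0500 + (1−p*)·29.3200]/1.02 = 245.3284. B = V − Δ·S = -715.1716.
(2,1): S=160.9230. Δ = (V_up−V_dn)/(S_up−S_dn) = (223.4500−279.0500)/(168.9692−127.1292) = -1.3289. V = [p*·223.4500 + (1−p*)·279.0500]/1.02 = 225.3582. B = V − Δ·S = 439.2044.
(2,2): S=213.8850. Δ = (V_up−V_dn)/(S_up−S_dn) = (194.3300−223.4500)/(224.5793−168.9692) = -0.5236. V = [p*·194.3300 + (1−p*)·223.4500]/1.02 = 193.8137. B = V − Δ·S = 305.8137.
(1,0): S=153.2600. Δ = (V_up−V_dn)/(S_up−S_dn) = (225.3582−245.3284)/(160.9230−121.0754) = -0.5012. V = [p*·225.3582 + (1−p*)·245.3284]/1.02 = 223.1985. B = V − Δ·S = 300.0070.
(1,1): S=203.7000. Δ = (V_up−V_dn)/(S_up−S_dn) = (193.8137−225.3582)/(213.8850−160.9230) = -0.5956. V = [p*·193.8137 + (1−p*)·225.3582]/1.02 = 193.5818. B = V − Δ·S = 314.9068.
(0,0): S=194.0000. Δ = (V_up−V_dn)/(S_up−S_dn) = (193.5818−223.1985)/(203.7000−153.2600) = -0.5872. V = [p*·193.5818 + (1−p*)·223.1985]/1.02 = 193.1364. B = V − Δ·S = 307.0467.
The time-0 hedge costs 193.1364, which is the no-arbitrage price.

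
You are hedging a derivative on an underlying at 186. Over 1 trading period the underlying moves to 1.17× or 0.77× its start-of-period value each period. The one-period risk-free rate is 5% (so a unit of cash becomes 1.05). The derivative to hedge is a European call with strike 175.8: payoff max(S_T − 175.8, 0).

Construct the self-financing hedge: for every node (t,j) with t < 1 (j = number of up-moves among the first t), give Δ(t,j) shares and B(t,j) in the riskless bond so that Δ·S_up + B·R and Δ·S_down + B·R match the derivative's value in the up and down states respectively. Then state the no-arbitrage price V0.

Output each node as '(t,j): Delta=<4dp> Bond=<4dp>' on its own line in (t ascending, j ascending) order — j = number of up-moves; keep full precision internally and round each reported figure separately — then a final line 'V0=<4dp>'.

(0,0): Delta=0.5621 Bond=-76.6700
V0=27.8800

The replicating-portfolio and risk-neutral prices coincide; use p* = (1.05−0.77)/(1.17−0.77) = 0.7000 for the latter.
Payoff layer (t=1): V(1,0)=0.0000, V(1,1)=41.8200
Node (0,0) S=186.0000: V=(p*·41.8200+(1−p*)·0.0000)/1.05=27.8800; Δ=(41.8200−0.0000)/(217.6200−143.2200)=0.5621; B=V−Δ·S=-76.6700
The time-0 hedge costs 27.8800, which is the no-arbitrage price.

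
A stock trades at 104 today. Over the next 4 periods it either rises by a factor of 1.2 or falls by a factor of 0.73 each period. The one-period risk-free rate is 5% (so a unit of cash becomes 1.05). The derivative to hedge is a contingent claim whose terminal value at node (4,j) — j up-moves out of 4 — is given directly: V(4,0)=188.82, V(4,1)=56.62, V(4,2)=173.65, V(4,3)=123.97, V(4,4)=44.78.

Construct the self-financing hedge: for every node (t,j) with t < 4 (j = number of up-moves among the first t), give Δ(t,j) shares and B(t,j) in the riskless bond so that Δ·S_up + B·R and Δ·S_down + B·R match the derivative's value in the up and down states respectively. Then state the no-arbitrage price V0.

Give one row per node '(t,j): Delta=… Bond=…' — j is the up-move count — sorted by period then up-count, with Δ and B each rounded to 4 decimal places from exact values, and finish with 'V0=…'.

The replicating-portfolio and risk-neutral prices coincide; use p* = (1.05−0.73)/(1.2−0.73) = 0.6809 for the latter.
Payoff layer (t=4): V(4,0)=188.8200, V(4,1)=56.6200, V(4,2)=173.6500, V(4,3)=123.9700, V(4,4)=44.7800
Node (3,0) S=40.4578: V=(p*·56.6200+(1−p*)·188.8200)/1.05=94.1062; Δ=(56.6200−188.8200)/(48.5493−29.5342)=-6.9524; B=V−Δ·S=375.3828
Node (3,1) S=66.5059: V=(p*·173.6500+(1−p*)·56.6200)/1.05=129.8095; Δ=(173.6500−56.6200)/(79.8071−48.5493)=3.7440; B=V−Δ·S=-119.1905
Node (3,2) S=109.3248: V=(p*·123.9700+(1−p*)·173.6500)/1.05=133.1670; Δ=(123.9700−173.6500)/(131.1898−79.8071)=-0.9669; B=V−Δ·S=238.8691
Node (3,3) S=179.7120: V=(p*·44.7800+(1−p*)·123.9700)/1.05=66.7175; Δ=(44.7800−123.9700)/(215.6544−131.1898)=-0.9376; B=V−Δ·S=235.2069
Node (2,0) S=55.4216: V=(p*·129.8095+(1−p*)·94.1062)/1.05=112.7760; Δ=(129.8095−94.1062)/(66.5059−40.4578)=1.3707; B=V−Δ·S=36.8115
Node (2,1) S=91.1040: V=(p*·133.1670+(1−p*)·129.8095)/1.05=125.8052; Δ=(133.1670−129.8095)/(109.3248−66.5059)=0.0784; B=V−Δ·S=118.6617
Node (2,2) S=149.7600: V=(p*·66.7175+(1−p*)·133.1670)/1.05=83.7379; Δ=(66.7175−133.1670)/(179.7120−109.3248)=-0.9441; B=V−Δ·S=225.1197
Node (1,0) S=75.9200: V=(p*·125.8052+(1−p*)·112.7760)/1.05=115.8542; Δ=(125.8052−112.7760)/(91.1040−55.4216)=0.3651; B=V−Δ·S=88.1326
Node (1,1) S=124.8000: V=(p*·83.7379+(1−p*)·125.8052)/1.05=92.5368; Δ=(83.7379−125.8052)/(149.7600−91.1040)=-0.7172; B=V−Δ·S=182.0417
Node (0,0) S=104.0000: V=(p*·92.5368+(1−p*)·115.8542)/1.05=95.2176; Δ=(92.5368−115.8542)/(124.8000−75.9200)=-0.4770; B=V−Δ·S=144.8292
The time-0 hedge costs 95.2176, which is the no-arbitrage price.

(0,0): Delta=-0.4770 Bond=144.8292
(1,0): Delta=0.3651 Bond=88.1326
(1,1): Delta=-0.7172 Bond=182.0417
(2,0): Delta=1.3707 Bond=36.8115
(2,1): Delta=0.0784 Bond=118.6617
(2,2): Delta=-0.9441 Bond=225.1197
(3,0): Delta=-6.9524 Bond=375.3828
(3,1): Delta=3.7440 Bond=-119.1905
(3,2): Delta=-0.9669 Bond=238.8691
(3,3): Delta=-0.9376 Bond=235.2069
V0=95.2176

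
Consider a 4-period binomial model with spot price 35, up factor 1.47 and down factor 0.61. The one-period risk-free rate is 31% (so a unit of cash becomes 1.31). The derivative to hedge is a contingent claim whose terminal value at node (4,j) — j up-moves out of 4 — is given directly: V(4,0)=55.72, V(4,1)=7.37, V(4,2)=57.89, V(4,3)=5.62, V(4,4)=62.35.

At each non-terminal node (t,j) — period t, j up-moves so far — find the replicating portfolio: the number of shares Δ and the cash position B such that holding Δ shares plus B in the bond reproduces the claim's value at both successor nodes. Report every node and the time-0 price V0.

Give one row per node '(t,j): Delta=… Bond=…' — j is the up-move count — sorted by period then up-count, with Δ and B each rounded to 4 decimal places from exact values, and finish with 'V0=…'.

(0,0): Delta=0.2250 Bond=4.9649
(1,0): Delta=-0.6666 Bond=25.5378
(1,1): Delta=0.3095 Bond=2.1534
(2,0): Delta=2.1895 Bond=-3.7419
(2,1): Delta=-0.9375 Bond=41.9566
(2,2): Delta=0.4278 Bond=-6.1244
(3,0): Delta=-7.0769 Bond=68.7136
(3,1): Delta=3.0685 Bond=-21.7282
(3,2): Delta=-1.3174 Bond=72.4925
(3,3): Delta=0.5933 Bond=-26.4265
V0=12.8385

The replicating-portfolio and risk-neutral prices coincide; use p* = (1.31−0.61)/(1.47−0.61) = 0.8140 for the latter.
Terminal payoffs: V(4,0)=55.7200, V(4,1)=7.3700, V(4,2)=57.8900, V(4,3)=5.6200, V(4,4)=62.3500
Node (3,0) S=7.9443: V=(p*·7.3700+(1−p*)·55.7200)/1.31=12.4926; Δ=(7.3700−55.7200)/(11.6782−4.8460)=-7.0769; B=V−Δ·S=68.7136
Node (3,1) S=19.1445: V=(p*·57.8900+(1−p*)·7.3700)/1.31=37.0160; Δ=(57.8900−7.3700)/(28.1425−11.6782)=3.0685; B=V−Δ·S=-21.7282
Node (3,2) S=46.1352: V=(p*·5.6200+(1−p*)·57.8900)/1.31=11.7135; Δ=(5.6200−57.8900)/(67.8188−28.1425)=-1.3174; B=V−Δ·S=72.4925
Node (3,3) S=111.1783: V=(p*·62.3500+(1−p*)·5.6200)/1.31=39.5386; Δ=(62.3500−5.6200)/(163.4321−67.8188)=0.5933; B=V−Δ·S=-26.4265
Node (2,0) S=13.0235: V=(p*·37.0160+(1−p*)·12.4926)/1.31=24.7737; Δ=(37.0160−12.4926)/(19.1445−7.9443)=2.1895; B=V−Δ·S=-3.7419
Node (2,1) S=31.3845: V=(p*·11.7135+(1−p*)·37.0160)/1.31=12.5351; Δ=(11.7135−37.0160)/(46.1352−19.1445)=-0.9375; B=V−Δ·S=41.9566
Node (2,2) S=75.6315: V=(p*·39.5386+(1−p*)·11.7135)/1.31=26.2304; Δ=(39.5386−11.7135)/(111.1783−46.1352)=0.4278; B=V−Δ·S=-6.1244
Node (1,0) S=21.3500: V=(p*·12.5351+(1−p*)·24.7737)/1.31=11.3069; Δ=(12.5351−24.7737)/(31.3845−13.0235)=-0.6666; B=V−Δ·S=25.5378
Node (1,1) S=51.4500: V=(p*·26.2304+(1−p*)·12.5351)/1.31=18.0782; Δ=(26.2304−12.5351)/(75.6315−31.3845)=0.3095; B=V−Δ·S=2.1534
Node (0,0) S=35.0000: V=(p*·18.0782+(1−p*)·11.3069)/1.31=12.8385; Δ=(18.0782−11.3069)/(51.4500−21.3500)=0.2250; B=V−Δ·S=4.9649
Root portfolio cost Δ·35+B reproduces V0=12.8385.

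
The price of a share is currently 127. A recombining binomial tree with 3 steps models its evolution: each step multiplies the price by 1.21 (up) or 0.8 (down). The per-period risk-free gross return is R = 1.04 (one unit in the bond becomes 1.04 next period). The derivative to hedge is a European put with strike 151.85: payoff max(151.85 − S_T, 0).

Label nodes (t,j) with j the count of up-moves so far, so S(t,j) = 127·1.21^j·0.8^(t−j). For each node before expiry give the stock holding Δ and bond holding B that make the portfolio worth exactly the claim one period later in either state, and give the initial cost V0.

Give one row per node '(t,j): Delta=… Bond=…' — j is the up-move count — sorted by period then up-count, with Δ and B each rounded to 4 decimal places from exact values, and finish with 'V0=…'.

(0,0): Delta=-0.5550 Bond=91.5225
(1,0): Delta=-1.0000 Bond=140.3939
(1,1): Delta=-0.3466 Bond=63.1594
(2,0): Delta=-1.0000 Bond=146.0096
(2,1): Delta=-1.0000 Bond=146.0096
(2,2): Delta=-0.0406 Bond=8.7896
V0=21.0356

The replicating-portfolio and risk-neutral prices coincide; use p* = (1.04−0.8)/(1.21−0.8) = 0.5854 for the latter.
Terminal payoffs: V(3,0)=86.8260, V(3,1)=53.5012, V(3,2)=3.0974, V(3,3)=0.0000
Node (2,0) S=81.2800: V=(p*·53.5012+(1−p*)·86.8260)/1.04=64.7296; Δ=(53.5012−86.8260)/(98.3488−65.0240)=-1.0000; B=V−Δ·S=146.0096
Node (2,1) S=122.9360: V=(p*·3.0974+(1−p*)·53.5012)/1.04=23.0736; Δ=(3.0974−53.5012)/(148.7526−98.3488)=-1.0000; B=V−Δ·S=146.0096
Node (2,2) S=185.9407: V=(p*·0.0000+(1−p*)·3.0974)/1.04=1.2349; Δ=(0.0000−3.0974)/(224.9882−148.7526)=-0.0406; B=V−Δ·S=8.7896
Node (1,0) S=101.6000: V=(p*·23.0736+(1−p*)·64.7296)/1.04=38.7939; Δ=(23.0736−64.7296)/(122.9360−81.2800)=-1.0000; B=V−Δ·S=140.3939
Node (1,1) S=153.6700: V=(p*·1.2349+(1−p*)·23.0736)/1.04=9.8942; Δ=(1.2349−23.0736)/(185.9407−122.9360)=-0.3466; B=V−Δ·S=63.1594
Node (0,0) S=127.0000: V=(p*·9.8942+(1−p*)·38.7939)/1.04=21.0356; Δ=(9.8942−38.7939)/(153.6700−101.6000)=-0.5550; B=V−Δ·S=91.5225
Each (Δ,B) replicates both successor values, so the strategy is self-financing and V0 is arbitrage-free.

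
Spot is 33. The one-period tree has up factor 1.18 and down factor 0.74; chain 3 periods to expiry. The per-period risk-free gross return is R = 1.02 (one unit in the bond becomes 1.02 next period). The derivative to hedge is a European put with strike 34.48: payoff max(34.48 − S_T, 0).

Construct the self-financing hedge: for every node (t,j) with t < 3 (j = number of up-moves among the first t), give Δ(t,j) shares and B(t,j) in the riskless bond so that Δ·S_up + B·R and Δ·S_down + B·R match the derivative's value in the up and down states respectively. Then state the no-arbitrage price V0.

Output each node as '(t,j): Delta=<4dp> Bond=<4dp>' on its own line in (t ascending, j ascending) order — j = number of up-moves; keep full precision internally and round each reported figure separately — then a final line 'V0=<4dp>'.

(0,0): Delta=-0.4708 Bond=19.8224
(1,0): Delta=-1.0000 Bond=33.1411
(1,1): Delta=-0.2812 Bond=12.8347
(2,0): Delta=-1.0000 Bond=33.8039
(2,1): Delta=-1.0000 Bond=33.8039
(2,2): Delta=-0.0236 Bond=1.2557
V0=4.2849

Risk-neutral probability p* = (R−d)/(u−d) = (1.02−0.74)/(1.18−0.74) = 0.6364.
Terminal values V(3,·): V(3,0)=21.1076, V(3,1)=13.1565, V(3,2)=0.4776, V(3,3)=0.0000
(2,0): S=18.0708. Δ = (V_up−V_dn)/(S_up−S_dn) = (13.1565−21.1076)/(21.3235−13.3724) = -1.0000. V = [p*·13.1565 + (1−p*)·21.1076]/1.02 = 15.7331. B = V − Δ·S = 33.8039.
(2,1): S=28.8156. Δ = (V_up−V_dn)/(S_up−S_dn) = (0.4776−13.1565)/(34.0024−21.3235) = -1.0000. V = [p*·0.4776 + (1−p*)·13.1565]/1.02 = 4.9883. B = V − Δ·S = 33.8039.
(2,2): S=45.9492. Δ = (V_up−V_dn)/(S_up−S_dn) = (0.0000−0.4776)/(54.2201−34.0024) = -0.0236. V = [p*·0.0000 + (1−p*)·0.4776]/1.02 = 0.1703. B = V − Δ·S = 1.2557.
(1,0): S=24.4200. Δ = (V_up−V_dn)/(S_up−S_dn) = (4.9883−15.7331)/(28.8156−18.0708) = -1.0000. V = [p*·4.9883 + (1−p*)·15.7331]/1.02 = 8.7211. B = V − Δ·S = 33.1411.
(1,1): S=38.9400. Δ = (V_up−V_dn)/(S_up−S_dn) = (0.1703−4.9883)/(45.9492−28.8156) = -0.2812. V = [p*·0.1703 + (1−p*)·4.9883]/1.02 = 1.8846. B = V − Δ·S = 12.8347.
(0,0): S=33.0000. Δ = (V_up−V_dn)/(S_up−S_dn) = (1.8846−8.7211)/(38.9400−24.4200) = -0.4708. V = [p*·1.8846 + (1−p*)·8.7211]/1.02 = 4.2849. B = V − Δ·S = 19.8224.
Check: Δ(0,0)·S0 + B(0,0) = 4.2849 = V0.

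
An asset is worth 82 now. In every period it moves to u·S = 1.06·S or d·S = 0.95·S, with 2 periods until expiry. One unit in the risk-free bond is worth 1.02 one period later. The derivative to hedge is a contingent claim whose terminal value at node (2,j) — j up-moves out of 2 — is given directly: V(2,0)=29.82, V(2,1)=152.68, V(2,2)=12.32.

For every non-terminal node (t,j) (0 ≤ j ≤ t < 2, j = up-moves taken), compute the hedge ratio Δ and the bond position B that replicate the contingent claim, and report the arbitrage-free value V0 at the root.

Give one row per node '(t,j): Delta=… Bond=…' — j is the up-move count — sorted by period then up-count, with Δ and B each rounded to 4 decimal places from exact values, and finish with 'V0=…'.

(0,0): Delta=-4.8524 Bond=474.3967
(1,0): Delta=14.3377 Bond=-1011.0232
(1,1): Delta=-14.6802 Bond=1338.1176
V0=76.5033

The replicating-portfolio and risk-neutral prices coincide; use p* = (1.02−0.95)/(1.06−0.95) = 0.6364 for the latter.
Payoff layer (t=2): V(2,0)=29.8200, V(2,1)=152.6800, V(2,2)=12.3200
(1,0): S=77.9000. Δ = (V_up−V_dn)/(S_up−S_dn) = (152.6800−29.8200)/(82.5740−74.0050) = 14.3377. V = [p*·152.6800 + (1−p*)·29.8200]/1.02 = 105.8859. B = V − Δ·S = -1011.0232.
(1,1): S=86.9200. Δ = (V_up−V_dn)/(S_up−S_dn) = (12.3200−152.6800)/(92.1352−82.5740) = -14.6802. V = [p*·12.3200 + (1−p*)·152.6800]/1.02 = 62.1176. B = V − Δ·S = 1338.1176.
(0,0): S=82.0000. Δ = (V_up−V_dn)/(S_up−S_dn) = (62.1176−105.8859)/(86.9200−77.9000) = -4.8524. V = [p*·62.1176 + (1−p*)·105.8859]/1.02 = 76.5033. B = V − Δ·S = 474.3967.
Self-financing check: at every node Δ·S+B equals the discounted successor values.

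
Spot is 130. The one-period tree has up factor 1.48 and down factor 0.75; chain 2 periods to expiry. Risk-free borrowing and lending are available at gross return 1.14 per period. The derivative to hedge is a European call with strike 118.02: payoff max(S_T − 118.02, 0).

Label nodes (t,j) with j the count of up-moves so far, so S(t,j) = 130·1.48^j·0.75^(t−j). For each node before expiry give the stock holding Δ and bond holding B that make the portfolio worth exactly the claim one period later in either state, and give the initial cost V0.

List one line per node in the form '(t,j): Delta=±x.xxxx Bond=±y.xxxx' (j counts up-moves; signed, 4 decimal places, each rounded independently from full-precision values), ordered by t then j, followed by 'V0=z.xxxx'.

Risk-neutral probability p* = (R−d)/(u−d) = (1.14−0.75)/(1.48−0.75) = 0.5342.
Terminal payoffs: V(2,0)=0.0000, V(2,1)=26.2800, V(2,2)=166.7320
(1,0): S=97.5000. Δ = (V_up−V_dn)/(S_up−S_dn) = (26.2800−0.0000)/(144.3000−73.1250) = 0.3692. V = [p*·26.2800 + (1−p*)·0.0000]/1.14 = 12.3158. B = V − Δ·S = -23.6842.
(1,1): S=192.4000. Δ = (V_up−V_dn)/(S_up−S_dn) = (166.7320−26.2800)/(284.7520−144.3000) = 1.0000. V = [p*·166.7320 + (1−p*)·26.2800]/1.14 = 88.8737. B = V − Δ·S = -103.5263.
(0,0): S=130.0000. Δ = (V_up−V_dn)/(S_up−S_dn) = (88.8737−12.3158)/(192.4000−97.5000) = 0.8067. V = [p*·88.8737 + (1−p*)·12.3158]/1.14 = 46.6812. B = V − Δ·S = -58.1926.
Self-financing check: at every node Δ·S+B equals the discounted successor values.

(0,0): Delta=0.8067 Bond=-58.1926
(1,0): Delta=0.3692 Bond=-23.6842
(1,1): Delta=1.0000 Bond=-103.5263
V0=46.6812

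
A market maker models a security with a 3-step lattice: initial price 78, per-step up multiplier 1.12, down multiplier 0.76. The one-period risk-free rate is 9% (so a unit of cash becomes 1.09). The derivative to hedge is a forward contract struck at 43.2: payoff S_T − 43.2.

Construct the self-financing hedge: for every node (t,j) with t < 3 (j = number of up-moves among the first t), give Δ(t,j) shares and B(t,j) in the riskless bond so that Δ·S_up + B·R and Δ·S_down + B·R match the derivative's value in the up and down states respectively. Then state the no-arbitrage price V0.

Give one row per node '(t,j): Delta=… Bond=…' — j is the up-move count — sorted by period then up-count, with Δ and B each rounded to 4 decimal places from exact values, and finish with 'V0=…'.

The replicating-portfolio and risk-neutral prices coincide; use p* = (1.09−0.76)/(1.12−0.76) = 0.9167 for the latter.
At expiry t=3: V(3,0)=-8.9599, V(3,1)=7.2591, V(3,2)=31.1608, V(3,3)=66.3844
Node (2,0) S=45.0528: V=(p*·7.2591+(1−p*)·-8.9599)/1.09=5.4198; Δ=(7.2591−-8.9599)/(50.4591−34.2401)=1.0000; B=V−Δ·S=-39.6330
Node (2,1) S=66.3936: V=(p*·31.1608+(1−p*)·7.2591)/1.09=26.7606; Δ=(31.1608−7.2591)/(74.3608−50.4591)=1.0000; B=V−Δ·S=-39.6330
Node (2,2) S=97.8432: V=(p*·66.3844+(1−p*)·31.1608)/1.09=58.2102; Δ=(66.3844−31.1608)/(109.5844−74.3608)=1.0000; B=V−Δ·S=-39.6330
Node (1,0) S=59.2800: V=(p*·26.7606+(1−p*)·5.4198)/1.09=22.9194; Δ=(26.7606−5.4198)/(66.3936−45.0528)=1.0000; B=V−Δ·S=-36.3606
Node (1,1) S=87.3600: V=(p*·58.2102+(1−p*)·26.7606)/1.09=50.9994; Δ=(58.2102−26.7606)/(97.8432−66.3936)=1.0000; B=V−Δ·S=-36.3606
Node (0,0) S=78.0000: V=(p*·50.9994+(1−p*)·22.9194)/1.09=44.6417; Δ=(50.9994−22.9194)/(87.3600−59.2800)=1.0000; B=V−Δ·S=-33.3583
Root portfolio cost Δ·78+B reproduces V0=44.6417.

(0,0): Delta=1.0000 Bond=-33.3583
(1,0): Delta=1.0000 Bond=-36.3606
(1,1): Delta=1.0000 Bond=-36.3606
(2,0): Delta=1.0000 Bond=-39.6330
(2,1): Delta=1.0000 Bond=-39.6330
(2,2): Delta=1.0000 Bond=-39.6330
V0=44.6417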